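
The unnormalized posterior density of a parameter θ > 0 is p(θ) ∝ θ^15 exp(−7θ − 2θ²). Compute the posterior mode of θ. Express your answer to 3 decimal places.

θ̂_MAP = 1.250

ℓ'(θ) = 15/θ − 7 − 4θ. Setting this to zero and multiplying by θ: 4θ² + 7θ − 15 = 0.
θ = (−7 + √(7² + 4·4·15)) / (2·4) = (−7 + √289) / 8 = (−7 + 17)/8 = 5/4.
ℓ''(θ) = −15/θ² − 4 < 0, confirming a maximum.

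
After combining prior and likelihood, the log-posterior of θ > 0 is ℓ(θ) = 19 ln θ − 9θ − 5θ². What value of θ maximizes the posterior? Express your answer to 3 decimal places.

θ̂_MAP = 1.000

ℓ'(θ) = 19/θ − 9 − 10θ. Setting this to zero and multiplying by θ: 10θ² + 9θ − 19 = 0.
θ = (−9 + √(9² + 4·10·19)) / (2·10) = (−9 + √841) / 20 = (−9 + 29)/20 = 1.
ℓ''(θ) = −19/θ² − 10 < 0, confirming a maximum.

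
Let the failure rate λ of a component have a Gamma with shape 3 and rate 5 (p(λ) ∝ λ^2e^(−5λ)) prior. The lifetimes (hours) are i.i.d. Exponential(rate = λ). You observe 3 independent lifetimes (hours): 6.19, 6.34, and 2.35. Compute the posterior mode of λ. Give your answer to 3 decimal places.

λ̂_MAP = 0.252

The Exponential(rate=λ) likelihood is ∝ λ^n e^(−λΣtᵢ). Here n = 3 and Σtᵢ = 6.19 + 6.34 + 2.35 = 14.88.
Posterior ∝ λ^2e^(−5λ) · λ^3e^(−14.88λ) = λ^5e^(−19.88λ), i.e. Gamma(6, 19.88).
Mode = (a−1)/b = 5/19.88 ≈ 0.252.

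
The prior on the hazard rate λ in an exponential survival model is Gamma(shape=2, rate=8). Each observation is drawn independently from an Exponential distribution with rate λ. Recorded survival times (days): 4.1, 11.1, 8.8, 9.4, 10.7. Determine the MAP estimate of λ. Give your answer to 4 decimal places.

λ̂_MAP = 0.1152

The Exponential(rate=λ) likelihood is ∝ λ^n e^(−λΣtᵢ). Here n = 5 and Σtᵢ = 4.1 + 11.1 + 8.8 + 9.4 + 10.7 = 44.1.
Posterior ∝ λe^(−8λ) · λ^5e^(−44.1λ) = λ^6e^(−52.1λ), i.e. Gamma(7, 52.1).
Mode = (a−1)/b = 6/52.1 ≈ 0.1152.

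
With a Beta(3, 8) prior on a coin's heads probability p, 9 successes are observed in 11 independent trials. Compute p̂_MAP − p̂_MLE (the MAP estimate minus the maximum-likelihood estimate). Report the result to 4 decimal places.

MAP − MLE = -0.2682

Posterior is Beta(12, 10); MAP = (12−1)/(22−2) = 11/20 ≈ 0.55000.
MLE ignores the prior: p̂_MLE = k/n = 9/11 ≈ 0.81818.
Difference = 11/20 − 9/11 = -59/220 ≈ -0.2682.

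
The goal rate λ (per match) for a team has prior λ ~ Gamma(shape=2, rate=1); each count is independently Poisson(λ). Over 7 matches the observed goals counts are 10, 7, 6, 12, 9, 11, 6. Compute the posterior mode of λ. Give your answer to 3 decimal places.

λ̂_MAP = 7.750

Σxᵢ = 10+7+6+12+9+11+6 = 61, with n = 7.
Posterior ∝ λe^(−1λ) · λ^61e^(−7λ) = λ^62e^(−8λ), i.e. Gamma(shape=63, rate=8).
The mode of a Gamma(a, b) with a ≥ 1 (shape–rate) is (a−1)/b = 62/8 ≈ 7.750.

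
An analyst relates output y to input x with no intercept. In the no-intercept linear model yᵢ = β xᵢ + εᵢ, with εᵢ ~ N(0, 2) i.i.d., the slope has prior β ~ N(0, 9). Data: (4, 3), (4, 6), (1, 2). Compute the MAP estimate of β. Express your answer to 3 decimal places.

β̂_MAP = 1.144

log p(β | y) = −Σ(yᵢ − βxᵢ)²/(2·2) − β²/(2·9) + const.
Setting the derivative to zero: Σxᵢ(yᵢ − βxᵢ)/2 − β/9 = 0, so β = Σxᵢyᵢ / (Σxᵢ² + σ²/τ²).
Σxᵢyᵢ = 4·3 + 4·6 + 1·2 = 38; Σxᵢ² = 33; σ²/τ² = 2/9.
β̂_MAP = 38 / (33 + 2/9) = 38/(299/9) = 342/299 ≈ 1.144.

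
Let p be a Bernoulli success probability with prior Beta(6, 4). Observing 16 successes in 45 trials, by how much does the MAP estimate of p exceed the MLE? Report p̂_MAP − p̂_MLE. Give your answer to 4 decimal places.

MAP − MLE = 0.0407

Posterior is Beta(22, 33); MAP = (22−1)/(55−2) = 21/53 ≈ 0.39623.
MLE ignores the prior: p̂_MLE = k/n = 16/45 ≈ 0.35556.
Difference = 21/53 − 16/45 = 97/2385 ≈ 0.0407.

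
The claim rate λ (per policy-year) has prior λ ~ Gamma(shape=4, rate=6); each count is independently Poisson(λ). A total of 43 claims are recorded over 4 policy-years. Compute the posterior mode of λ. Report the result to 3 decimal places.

λ̂_MAP = 4.600

Σxᵢ = 43, n = 4.
Posterior ∝ λ^3e^(−6λ) · λ^43e^(−4λ) = λ^46e^(−10λ), i.e. Gamma(shape=47, rate=10).
The mode of a Gamma(a, b) with a ≥ 1 (shape–rate) is (a−1)/b = 46/10 ≈ 4.600.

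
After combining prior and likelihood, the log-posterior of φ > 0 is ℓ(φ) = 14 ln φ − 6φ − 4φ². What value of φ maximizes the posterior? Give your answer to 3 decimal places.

φ̂_MAP = 1.000

ℓ'(φ) = 14/φ − 6 − 8φ. Setting this to zero and multiplying by φ: 8φ² + 6φ − 14 = 0.
φ = (−6 + √(6² + 4·8·14)) / (2·8) = (−6 + √484) / 16 = (−6 + 22)/16 = 1.
ℓ''(φ) = −14/φ² − 8 < 0, confirming a maximum.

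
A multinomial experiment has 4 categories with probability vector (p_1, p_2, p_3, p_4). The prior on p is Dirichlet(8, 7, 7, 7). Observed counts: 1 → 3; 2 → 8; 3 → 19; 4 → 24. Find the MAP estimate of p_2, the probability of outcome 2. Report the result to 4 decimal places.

The posterior is Dirichlet(αᵢ + nᵢ) = Dirichlet(11, 15, 26, 31).
For a Dirichlet(a₁,…,a_K) with all aᵢ > 1, the mode has j-th component (aⱼ − 1)/(Σaᵢ − K).
Here Σaᵢ = 83 and K = 4, so p_2 = (15 − 1)/(83 − 4) = 14/79 ≈ 0.1772.

MAP estimate: 0.1772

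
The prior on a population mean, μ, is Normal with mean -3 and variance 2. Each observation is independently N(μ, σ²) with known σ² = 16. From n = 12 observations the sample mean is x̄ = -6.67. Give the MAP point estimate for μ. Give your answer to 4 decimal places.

n = 12, x̄ = -6.67.
For a Normal prior and Normal likelihood with known variance, the posterior is Normal; its mode equals its mean, the precision-weighted average.
Prior precision 1/σ₀² = 1/2 = 0.5; data precision n/σ² = 12/16 = 0.75.
μ̂ = (0.5·(-3) + 0.75·(-6.67)) / (0.5 + 0.75) = (-6.5025)/1.25 = -5.2020.

μ̂_MAP = -5.2020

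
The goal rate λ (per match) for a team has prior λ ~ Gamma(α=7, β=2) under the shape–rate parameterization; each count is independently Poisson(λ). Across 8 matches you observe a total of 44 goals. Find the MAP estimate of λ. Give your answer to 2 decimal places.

λ̂_MAP = 5.00

Σxᵢ = 44, n = 8.
Posterior ∝ λ^6e^(−2λ) · λ^44e^(−8λ) = λ^50e^(−10λ), i.e. Gamma(shape=51, rate=10).
The mode of a Gamma(a, b) with a ≥ 1 (shape–rate) is (a−1)/b = 50/10 ≈ 5.00.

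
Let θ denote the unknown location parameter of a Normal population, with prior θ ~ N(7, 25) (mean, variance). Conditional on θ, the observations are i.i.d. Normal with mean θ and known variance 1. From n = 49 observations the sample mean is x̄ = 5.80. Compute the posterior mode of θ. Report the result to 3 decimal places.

θ̂_MAP = 5.801

n = 49, x̄ = 5.80.
For a Normal prior and Normal likelihood with known variance, the posterior is Normal; its mode equals its mean, the precision-weighted average.
Prior precision 1/σ₀² = 1/25 = 0.04; data precision n/σ² = 49/1 = 49.
θ̂ = (0.04·7 + 49·5.8) / (0.04 + 49) = 284.48/49.04 = 3556/613 ≈ 5.801.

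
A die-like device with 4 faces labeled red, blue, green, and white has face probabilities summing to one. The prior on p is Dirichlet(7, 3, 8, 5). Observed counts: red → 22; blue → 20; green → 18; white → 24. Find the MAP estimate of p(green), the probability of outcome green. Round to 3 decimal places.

The posterior is Dirichlet(αᵢ + nᵢ) = Dirichlet(29, 23, 26, 29).
For a Dirichlet(a₁,…,a_K) with all aᵢ > 1, the mode has j-th component (aⱼ − 1)/(Σaᵢ − K).
Here Σaᵢ = 107 and K = 4, so p(green) = (26 − 1)/(107 − 4) = 25/103 ≈ 0.243.

MAP estimate of p(green) = 0.243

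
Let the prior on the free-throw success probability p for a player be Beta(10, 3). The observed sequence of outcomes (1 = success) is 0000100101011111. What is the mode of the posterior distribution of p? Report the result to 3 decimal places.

Prior: Beta(10, 3).
Data: 8 successes in 16 trials (from the sequence). The binomial likelihood contributes p^8(1−p)^8, so the posterior is Beta(10+8, 3+8) = Beta(18, 11).
For Beta(a, b) with a, b > 1 the mode is (a−1)/(a+b−2) = 17/27 ≈ 0.630.

p̂_MAP = 0.630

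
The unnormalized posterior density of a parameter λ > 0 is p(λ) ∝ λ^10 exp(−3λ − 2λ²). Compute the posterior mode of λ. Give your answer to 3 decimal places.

λ̂_MAP = 1.250

ℓ'(λ) = 10/λ − 3 − 4λ. Setting this to zero and multiplying by λ: 4λ² + 3λ − 10 = 0.
λ = (−3 + √(3² + 4·4·10)) / (2·4) = (−3 + √169) / 8 = (−3 + 13)/8 = 5/4.
ℓ''(λ) = −10/λ² − 4 < 0, confirming a maximum.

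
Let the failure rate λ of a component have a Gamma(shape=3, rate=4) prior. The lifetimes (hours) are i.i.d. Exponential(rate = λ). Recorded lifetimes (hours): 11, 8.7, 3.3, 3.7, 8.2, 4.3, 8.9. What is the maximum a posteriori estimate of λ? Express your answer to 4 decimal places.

The Exponential(rate=λ) likelihood is ∝ λ^n e^(−λΣtᵢ). Here n = 7 and Σtᵢ = 11 + 8.7 + 3.3 + 3.7 + 8.2 + 4.3 + 8.9 = 48.1.
Posterior ∝ λ^2e^(−4λ) · λ^7e^(−48.1λ) = λ^9e^(−52.1λ), i.e. Gamma(10, 52.1).
Mode = (a−1)/b = 9/52.1 ≈ 0.1727.

λ̂_MAP = 0.1727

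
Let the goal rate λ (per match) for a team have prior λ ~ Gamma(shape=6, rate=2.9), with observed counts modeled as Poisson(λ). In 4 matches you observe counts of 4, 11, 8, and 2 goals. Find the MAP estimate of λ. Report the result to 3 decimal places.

λ̂_MAP = 4.348

Σxᵢ = 4+11+8+2 = 25, with n = 4.
Posterior ∝ λ^5e^(−2.9λ) · λ^25e^(−4λ) = λ^30e^(−6.9λ), i.e. Gamma(shape=31, rate=6.9).
The mode of a Gamma(a, b) with a ≥ 1 (shape–rate) is (a−1)/b = 30/6.9 ≈ 4.348.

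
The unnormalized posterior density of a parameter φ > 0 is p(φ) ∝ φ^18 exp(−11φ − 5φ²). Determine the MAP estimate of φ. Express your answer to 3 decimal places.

φ̂_MAP = 0.900

ℓ'(φ) = 18/φ − 11 − 10φ. Setting this to zero and multiplying by φ: 10φ² + 11φ − 18 = 0.
φ = (−11 + √(11² + 4·10·18)) / (2·10) = (−11 + √841) / 20 = (−11 + 29)/20 = 9/10.
ℓ''(φ) = −18/φ² − 10 < 0, confirming a maximum.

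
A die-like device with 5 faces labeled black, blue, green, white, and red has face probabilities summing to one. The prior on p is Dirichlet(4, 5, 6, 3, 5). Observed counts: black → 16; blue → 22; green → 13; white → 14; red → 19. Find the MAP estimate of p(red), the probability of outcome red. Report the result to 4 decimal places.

MAP estimate of p(red) = 0.2255

The posterior is Dirichlet(αᵢ + nᵢ) = Dirichlet(20, 27, 19, 17, 24).
For a Dirichlet(a₁,…,a_K) with all aᵢ > 1, the mode has j-th component (aⱼ − 1)/(Σaᵢ − K).
Here Σaᵢ = 107 and K = 5, so p(red) = (24 − 1)/(107 − 5) = 23/102 ≈ 0.2255.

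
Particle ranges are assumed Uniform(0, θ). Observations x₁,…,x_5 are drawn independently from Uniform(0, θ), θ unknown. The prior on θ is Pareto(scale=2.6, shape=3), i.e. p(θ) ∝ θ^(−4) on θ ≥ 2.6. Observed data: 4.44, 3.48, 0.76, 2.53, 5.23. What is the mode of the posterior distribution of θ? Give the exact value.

θ̂_MAP = 5.23

The Uniform(0, θ) likelihood is θ^(−n) for θ ≥ max(xᵢ), zero otherwise. Here max(xᵢ) = 5.23.
Posterior ∝ θ^(−4) · θ^(−5) = θ^(−9) on θ ≥ max(2.6, 5.23) = 5.23.
This density is strictly decreasing in θ, so the posterior mode lies at the lower boundary of the support.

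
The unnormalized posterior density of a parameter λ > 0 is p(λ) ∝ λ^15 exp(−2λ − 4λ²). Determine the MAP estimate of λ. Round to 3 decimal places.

λ̂_MAP = 1.250

ℓ'(λ) = 15/λ − 2 − 8λ. Setting this to zero and multiplying by λ: 8λ² + 2λ − 15 = 0.
λ = (−2 + √(2² + 4·8·15)) / (2·8) = (−2 + √484) / 16 = (−2 + 22)/16 = 5/4.
ℓ''(λ) = −15/λ² − 8 < 0, confirming a maximum.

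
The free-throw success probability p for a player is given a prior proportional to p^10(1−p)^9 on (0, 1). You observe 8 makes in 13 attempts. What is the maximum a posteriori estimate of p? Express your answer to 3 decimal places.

p̂_MAP = 0.563

The prior density ∝ p^10(1−p)^9 is the kernel of Beta(11, 10).
Data: 8 successes in 13 trials. The binomial likelihood contributes p^8(1−p)^5, so the posterior is Beta(11+8, 10+5) = Beta(19, 15).
For Beta(a, b) with a, b > 1 the mode is (a−1)/(a+b−2) = 18/32 ≈ 0.563.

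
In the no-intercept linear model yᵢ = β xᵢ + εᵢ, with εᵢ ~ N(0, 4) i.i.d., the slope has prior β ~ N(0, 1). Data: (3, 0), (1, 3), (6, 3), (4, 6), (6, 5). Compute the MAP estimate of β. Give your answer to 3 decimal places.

log p(β | y) = −Σ(yᵢ − βxᵢ)²/(2·4) − β²/(2·1) + const.
Setting the derivative to zero: Σxᵢ(yᵢ − βxᵢ)/4 − β/1 = 0, so β = Σxᵢyᵢ / (Σxᵢ² + σ²/τ²).
Σxᵢyᵢ = 3·0 + 1·3 + 6·3 + 4·6 + 6·5 = 75; Σxᵢ² = 98; σ²/τ² = 4.
β̂_MAP = 75 / (98 + 4) = 75/102 ≈ 0.735.

β̂_MAP = 0.735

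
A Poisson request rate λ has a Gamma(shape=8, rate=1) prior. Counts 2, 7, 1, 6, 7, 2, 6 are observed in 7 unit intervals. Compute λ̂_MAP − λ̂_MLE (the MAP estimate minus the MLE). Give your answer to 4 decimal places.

MAP − MLE = 0.3214

Σxᵢ = 31. Posterior is Gamma(39, 8); MAP = (39−1)/8 = 38/8 ≈ 4.75000.
MLE = x̄ = 31/7 ≈ 4.42857.
Difference = 38/8 − 31/7 = 9/28 ≈ 0.3214.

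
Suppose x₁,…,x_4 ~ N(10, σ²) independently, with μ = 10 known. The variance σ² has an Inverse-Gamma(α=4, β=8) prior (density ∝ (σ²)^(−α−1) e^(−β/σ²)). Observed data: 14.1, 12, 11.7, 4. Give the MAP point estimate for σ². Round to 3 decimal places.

Sum of squared deviations about the known mean: SS = (14.1−10)² + (12−10)² + (11.7−10)² + (4−10)² = 59.7.
The Normal likelihood contributes (σ²)^(−n/2) exp(−SS/(2σ²)), so the posterior is Inverse-Gamma(α + n/2, β + SS/2) = Inverse-Gamma(6, 37.85).
The mode of Inverse-Gamma(a, b) is b/(a+1) = 37.85/7 ≈ 5.407.

σ̂²_MAP = 5.407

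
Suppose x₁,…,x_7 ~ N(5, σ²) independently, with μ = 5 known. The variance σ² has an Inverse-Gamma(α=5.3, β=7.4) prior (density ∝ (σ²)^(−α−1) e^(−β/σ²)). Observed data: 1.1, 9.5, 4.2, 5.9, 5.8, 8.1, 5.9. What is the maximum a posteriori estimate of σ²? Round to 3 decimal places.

σ̂²_MAP = 3.203

Sum of squared deviations about the known mean: SS = (1.1−5)² + (9.5−5)² + (4.2−5)² + (5.9−5)² + (5.8−5)² + (8.1−5)² + (5.9−5)² = 47.97.
The Normal likelihood contributes (σ²)^(−n/2) exp(−SS/(2σ²)), so the posterior is Inverse-Gamma(α + n/2, β + SS/2) = Inverse-Gamma(8.8, 31.385).
The mode of Inverse-Gamma(a, b) is b/(a+1) = 31.385/9.8 ≈ 3.203.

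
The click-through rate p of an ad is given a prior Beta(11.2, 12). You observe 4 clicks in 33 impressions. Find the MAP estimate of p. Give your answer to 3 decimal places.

Prior: Beta(11.2, 12).
Data: 4 successes in 33 trials. The binomial likelihood contributes p^4(1−p)^29, so the posterior is Beta(11.2+4, 12+29) = Beta(15.2, 41).
For Beta(a, b) with a, b > 1 the mode is (a−1)/(a+b−2) = 14.2/54.2 ≈ 0.262.

p̂_MAP = 0.262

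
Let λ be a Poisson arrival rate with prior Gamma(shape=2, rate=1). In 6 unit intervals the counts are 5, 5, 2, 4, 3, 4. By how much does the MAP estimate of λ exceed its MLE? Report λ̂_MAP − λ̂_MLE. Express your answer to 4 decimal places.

Σxᵢ = 23. Posterior is Gamma(25, 7); MAP = (25−1)/7 = 24/7 ≈ 3.42857.
MLE = x̄ = 23/6 ≈ 3.83333.
Difference = 24/7 − 23/6 = -17/42 ≈ -0.4048.

MAP − MLE = -0.4048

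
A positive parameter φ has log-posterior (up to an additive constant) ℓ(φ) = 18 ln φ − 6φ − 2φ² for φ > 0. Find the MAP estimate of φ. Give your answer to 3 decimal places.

φ̂_MAP = 1.500

ℓ'(φ) = 18/φ − 6 − 4φ. Setting this to zero and multiplying by φ: 4φ² + 6φ − 18 = 0.
φ = (−6 + √(6² + 4·4·18)) / (2·4) = (−6 + √324) / 8 = (−6 + 18)/8 = 3/2.
ℓ''(φ) = −18/φ² − 4 < 0, confirming a maximum.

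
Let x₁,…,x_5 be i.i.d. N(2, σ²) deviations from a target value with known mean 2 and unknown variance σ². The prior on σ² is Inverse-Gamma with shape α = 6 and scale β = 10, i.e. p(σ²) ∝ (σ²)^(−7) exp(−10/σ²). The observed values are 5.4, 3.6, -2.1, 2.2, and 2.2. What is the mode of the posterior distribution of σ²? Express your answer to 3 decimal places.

σ̂²_MAP = 2.685

Sum of squared deviations about the known mean: SS = (5.4−2)² + (3.6−2)² + (-2.1−2)² + (2.2−2)² + (2.2−2)² = 31.01.
The Normal likelihood contributes (σ²)^(−n/2) exp(−SS/(2σ²)), so the posterior is Inverse-Gamma(α + n/2, β + SS/2) = Inverse-Gamma(8.5, 25.505).
The mode of Inverse-Gamma(a, b) is b/(a+1) = 25.505/9.5 ≈ 2.685.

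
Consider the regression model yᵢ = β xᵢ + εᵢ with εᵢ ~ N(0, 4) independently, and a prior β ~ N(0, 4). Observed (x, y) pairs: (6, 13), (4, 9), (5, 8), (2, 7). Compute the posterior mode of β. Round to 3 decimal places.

log p(β | y) = −Σ(yᵢ − βxᵢ)²/(2·4) − β²/(2·4) + const.
Setting the derivative to zero: Σxᵢ(yᵢ − βxᵢ)/4 − β/4 = 0, so β = Σxᵢyᵢ / (Σxᵢ² + σ²/τ²).
Σxᵢyᵢ = 6·13 + 4·9 + 5·8 + 2·7 = 168; Σxᵢ² = 81; σ²/τ² = 1.
β̂_MAP = 168 / (81 + 1) = 168/82 ≈ 2.049.

β̂_MAP = 2.049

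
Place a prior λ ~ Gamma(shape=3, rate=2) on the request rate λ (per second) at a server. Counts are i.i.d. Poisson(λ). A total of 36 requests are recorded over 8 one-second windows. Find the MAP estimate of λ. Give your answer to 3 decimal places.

λ̂_MAP = 3.800

Σxᵢ = 36, n = 8.
Posterior ∝ λ^2e^(−2λ) · λ^36e^(−8λ) = λ^38e^(−10λ), i.e. Gamma(shape=39, rate=10).
The mode of a Gamma(a, b) with a ≥ 1 (shape–rate) is (a−1)/b = 38/10 ≈ 3.800.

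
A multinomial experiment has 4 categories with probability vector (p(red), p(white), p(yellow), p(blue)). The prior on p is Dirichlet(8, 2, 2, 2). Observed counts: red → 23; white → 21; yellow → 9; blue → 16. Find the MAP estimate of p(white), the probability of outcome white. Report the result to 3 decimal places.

The posterior is Dirichlet(αᵢ + nᵢ) = Dirichlet(31, 23, 11, 18).
For a Dirichlet(a₁,…,a_K) with all aᵢ > 1, the mode has j-th component (aⱼ − 1)/(Σaᵢ − K).
Here Σaᵢ = 83 and K = 4, so p(white) = (23 − 1)/(83 − 4) = 22/79 ≈ 0.278.

MAP estimate of p(white) = 0.278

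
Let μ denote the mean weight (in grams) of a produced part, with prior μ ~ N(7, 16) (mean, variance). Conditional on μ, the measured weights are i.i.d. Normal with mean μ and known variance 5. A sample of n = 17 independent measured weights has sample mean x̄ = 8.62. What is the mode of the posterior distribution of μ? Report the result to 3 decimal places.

n = 17, x̄ = 8.62.
For a Normal prior and Normal likelihood with known variance, the posterior is Normal; its mode equals its mean, the precision-weighted average.
Prior precision 1/σ₀² = 1/16 = 0.0625; data precision n/σ² = 17/5 = 3.4.
μ̂ = (0.0625·7 + 3.4·8.62) / (0.0625 + 3.4) = 29.7455/3.4625 = 59491/6925 ≈ 8.591.

μ̂_MAP = 8.591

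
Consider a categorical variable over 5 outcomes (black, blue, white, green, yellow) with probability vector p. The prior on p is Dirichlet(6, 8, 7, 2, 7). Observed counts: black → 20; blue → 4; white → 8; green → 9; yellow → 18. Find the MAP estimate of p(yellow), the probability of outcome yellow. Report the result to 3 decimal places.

MAP estimate of p(yellow) = 0.286

The posterior is Dirichlet(αᵢ + nᵢ) = Dirichlet(26, 12, 15, 11, 25).
For a Dirichlet(a₁,…,a_K) with all aᵢ > 1, the mode has j-th component (aⱼ − 1)/(Σaᵢ − K).
Here Σaᵢ = 89 and K = 5, so p(yellow) = (25 − 1)/(89 − 5) = 24/84 ≈ 0.286.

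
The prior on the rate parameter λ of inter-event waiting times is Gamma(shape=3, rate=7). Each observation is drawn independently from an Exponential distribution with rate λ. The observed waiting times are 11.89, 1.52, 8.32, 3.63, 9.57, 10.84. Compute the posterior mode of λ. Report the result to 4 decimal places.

λ̂_MAP = 0.1516

The Exponential(rate=λ) likelihood is ∝ λ^n e^(−λΣtᵢ). Here n = 6 and Σtᵢ = 11.89 + 1.52 + 8.32 + 3.63 + 9.57 + 10.84 = 45.77.
Posterior ∝ λ^2e^(−7λ) · λ^6e^(−45.77λ) = λ^8e^(−52.77λ), i.e. Gamma(9, 52.77).
Mode = (a−1)/b = 8/52.77 ≈ 0.1516.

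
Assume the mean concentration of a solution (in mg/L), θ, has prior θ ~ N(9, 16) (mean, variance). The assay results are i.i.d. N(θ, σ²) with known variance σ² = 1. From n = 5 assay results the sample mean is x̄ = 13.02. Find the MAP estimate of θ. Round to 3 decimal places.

n = 5, x̄ = 13.02.
For a Normal prior and Normal likelihood with known variance, the posterior is Normal; its mode equals its mean, the precision-weighted average.
Prior precision 1/σ₀² = 1/16 = 0.0625; data precision n/σ² = 5/1 = 5.
θ̂ = (0.0625·9 + 5·13.02) / (0.0625 + 5) = 65.6625/5.0625 = 1751/135 ≈ 12.970.

θ̂_MAP = 12.970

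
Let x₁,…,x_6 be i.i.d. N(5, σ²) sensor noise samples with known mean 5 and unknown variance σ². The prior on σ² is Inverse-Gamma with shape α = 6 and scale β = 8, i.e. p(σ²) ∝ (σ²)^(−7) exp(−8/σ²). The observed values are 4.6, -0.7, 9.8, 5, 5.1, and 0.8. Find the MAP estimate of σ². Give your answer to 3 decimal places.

σ̂²_MAP = 4.467

Sum of squared deviations about the known mean: SS = (4.6−5)² + (-0.7−5)² + (9.8−5)² + (5−5)² + (5.1−5)² + (0.8−5)² = 73.34.
The Normal likelihood contributes (σ²)^(−n/2) exp(−SS/(2σ²)), so the posterior is Inverse-Gamma(α + n/2, β + SS/2) = Inverse-Gamma(9, 44.67).
The mode of Inverse-Gamma(a, b) is b/(a+1) = 44.67/10 ≈ 4.467.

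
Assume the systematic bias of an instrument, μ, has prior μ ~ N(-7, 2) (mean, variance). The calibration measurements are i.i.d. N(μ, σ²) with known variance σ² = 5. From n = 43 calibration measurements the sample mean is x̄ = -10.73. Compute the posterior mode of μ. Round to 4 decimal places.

n = 43, x̄ = -10.73.
For a Normal prior and Normal likelihood with known variance, the posterior is Normal; its mode equals its mean, the precision-weighted average.
Prior precision 1/σ₀² = 1/2 = 0.5; data precision n/σ² = 43/5 = 8.6.
μ̂ = (0.5·(-7) + 8.6·(-10.73)) / (0.5 + 8.6) = (-95.778)/9.1 = -47889/4550 ≈ -10.5251.

μ̂_MAP = -10.5251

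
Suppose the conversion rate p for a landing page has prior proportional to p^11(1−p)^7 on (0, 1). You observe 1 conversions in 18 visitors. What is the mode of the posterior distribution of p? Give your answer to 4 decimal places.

p̂_MAP = 0.3333

The prior density ∝ p^11(1−p)^7 is the kernel of Beta(12, 8).
Data: 1 success in 18 trials. The binomial likelihood contributes p(1−p)^17, so the posterior is Beta(12+1, 8+17) = Beta(13, 25).
For Beta(a, b) with a, b > 1 the mode is (a−1)/(a+b−2) = 12/36 ≈ 0.3333.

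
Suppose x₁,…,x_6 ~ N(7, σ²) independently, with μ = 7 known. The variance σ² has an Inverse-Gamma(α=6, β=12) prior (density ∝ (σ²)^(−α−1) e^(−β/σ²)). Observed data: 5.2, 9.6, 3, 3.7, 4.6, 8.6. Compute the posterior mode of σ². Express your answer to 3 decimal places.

σ̂²_MAP = 3.461

Sum of squared deviations about the known mean: SS = (5.2−7)² + (9.6−7)² + (3−7)² + (3.7−7)² + (4.6−7)² + (8.6−7)² = 45.21.
The Normal likelihood contributes (σ²)^(−n/2) exp(−SS/(2σ²)), so the posterior is Inverse-Gamma(α + n/2, β + SS/2) = Inverse-Gamma(9, 34.605).
The mode of Inverse-Gamma(a, b) is b/(a+1) = 34.605/10 ≈ 3.461.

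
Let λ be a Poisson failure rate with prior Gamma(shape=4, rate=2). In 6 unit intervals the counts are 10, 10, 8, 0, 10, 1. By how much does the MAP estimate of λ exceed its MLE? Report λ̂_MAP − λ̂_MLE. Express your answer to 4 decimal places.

MAP − MLE = -1.2500

Σxᵢ = 39. Posterior is Gamma(43, 8); MAP = (43−1)/8 = 42/8 ≈ 5.25000.
MLE = x̄ = 39/6 ≈ 6.50000.
Difference = 42/8 − 39/6 = -5/4 ≈ -1.2500.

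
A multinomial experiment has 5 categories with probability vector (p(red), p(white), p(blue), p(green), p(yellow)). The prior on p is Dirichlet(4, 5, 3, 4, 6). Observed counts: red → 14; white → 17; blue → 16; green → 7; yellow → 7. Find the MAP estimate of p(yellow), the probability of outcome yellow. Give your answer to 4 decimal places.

MAP estimate of p(yellow) = 0.1538

The posterior is Dirichlet(αᵢ + nᵢ) = Dirichlet(18, 22, 19, 11, 13).
For a Dirichlet(a₁,…,a_K) with all aᵢ > 1, the mode has j-th component (aⱼ − 1)/(Σaᵢ − K).
Here Σaᵢ = 83 and K = 5, so p(yellow) = (13 − 1)/(83 − 5) = 12/78 ≈ 0.1538.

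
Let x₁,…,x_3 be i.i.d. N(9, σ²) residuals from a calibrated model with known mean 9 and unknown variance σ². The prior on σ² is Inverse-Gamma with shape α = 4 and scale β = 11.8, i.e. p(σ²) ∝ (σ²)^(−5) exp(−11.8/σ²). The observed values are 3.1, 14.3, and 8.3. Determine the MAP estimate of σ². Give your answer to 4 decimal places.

σ̂²_MAP = 6.6915

Sum of squared deviations about the known mean: SS = (3.1−9)² + (14.3−9)² + (8.3−9)² = 63.39.
The Normal likelihood contributes (σ²)^(−n/2) exp(−SS/(2σ²)), so the posterior is Inverse-Gamma(α + n/2, β + SS/2) = Inverse-Gamma(5.5, 43.495).
The mode of Inverse-Gamma(a, b) is b/(a+1) = 43.495/6.5 ≈ 6.6915.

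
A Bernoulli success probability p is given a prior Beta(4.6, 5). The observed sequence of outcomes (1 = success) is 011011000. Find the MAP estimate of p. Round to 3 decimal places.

Prior: Beta(4.6, 5).
Data: 4 successes in 9 trials (from the sequence). The binomial likelihood contributes p^4(1−p)^5, so the posterior is Beta(4.6+4, 5+5) = Beta(8.6, 10).
For Beta(a, b) with a, b > 1 the mode is (a−1)/(a+b−2) = 7.6/16.6 ≈ 0.458.

p̂_MAP = 0.458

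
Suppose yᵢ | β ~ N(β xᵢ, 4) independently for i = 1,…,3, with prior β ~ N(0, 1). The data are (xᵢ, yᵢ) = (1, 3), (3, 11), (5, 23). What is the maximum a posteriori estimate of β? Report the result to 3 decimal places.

β̂_MAP = 3.872

log p(β | y) = −Σ(yᵢ − βxᵢ)²/(2·4) − β²/(2·1) + const.
Setting the derivative to zero: Σxᵢ(yᵢ − βxᵢ)/4 − β/1 = 0, so β = Σxᵢyᵢ / (Σxᵢ² + σ²/τ²).
Σxᵢyᵢ = 1·3 + 3·11 + 5·23 = 151; Σxᵢ² = 35; σ²/τ² = 4.
β̂_MAP = 151 / (35 + 4) = 151/39 ≈ 3.872.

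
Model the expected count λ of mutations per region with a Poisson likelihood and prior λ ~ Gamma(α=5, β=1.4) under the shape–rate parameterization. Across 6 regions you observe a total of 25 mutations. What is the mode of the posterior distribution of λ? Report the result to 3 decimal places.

Σxᵢ = 25, n = 6.
Posterior ∝ λ^4e^(−1.4λ) · λ^25e^(−6λ) = λ^29e^(−7.4λ), i.e. Gamma(shape=30, rate=7.4).
The mode of a Gamma(a, b) with a ≥ 1 (shape–rate) is (a−1)/b = 29/7.4 ≈ 3.919.

λ̂_MAP = 3.919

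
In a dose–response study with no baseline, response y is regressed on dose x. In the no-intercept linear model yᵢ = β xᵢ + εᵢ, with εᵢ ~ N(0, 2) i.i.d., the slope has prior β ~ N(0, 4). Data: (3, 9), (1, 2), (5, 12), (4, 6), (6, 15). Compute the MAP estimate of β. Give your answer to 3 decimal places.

β̂_MAP = 2.320

log p(β | y) = −Σ(yᵢ − βxᵢ)²/(2·2) − β²/(2·4) + const.
Setting the derivative to zero: Σxᵢ(yᵢ − βxᵢ)/2 − β/4 = 0, so β = Σxᵢyᵢ / (Σxᵢ² + σ²/τ²).
Σxᵢyᵢ = 3·9 + 1·2 + 5·12 + 4·6 + 6·15 = 203; Σxᵢ² = 87; σ²/τ² = 0.5.
β̂_MAP = 203 / (87 + 0.5) = 203/87.5 ≈ 2.320.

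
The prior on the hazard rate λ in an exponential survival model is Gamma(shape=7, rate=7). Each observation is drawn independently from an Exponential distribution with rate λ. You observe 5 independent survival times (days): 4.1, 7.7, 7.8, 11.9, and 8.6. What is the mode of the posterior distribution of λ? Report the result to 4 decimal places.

λ̂_MAP = 0.2335

The Exponential(rate=λ) likelihood is ∝ λ^n e^(−λΣtᵢ). Here n = 5 and Σtᵢ = 4.1 + 7.7 + 7.8 + 11.9 + 8.6 = 40.1.
Posterior ∝ λ^6e^(−7λ) · λ^5e^(−40.1λ) = λ^11e^(−47.1λ), i.e. Gamma(12, 47.1).
Mode = (a−1)/b = 11/47.1 ≈ 0.2335.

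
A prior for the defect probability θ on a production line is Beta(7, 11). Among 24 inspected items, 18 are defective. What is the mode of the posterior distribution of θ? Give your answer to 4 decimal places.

Prior: Beta(7, 11).
Data: 18 successes in 24 trials. The binomial likelihood contributes θ^18(1−θ)^6, so the posterior is Beta(7+18, 11+6) = Beta(25, 17).
For Beta(a, b) with a, b > 1 the mode is (a−1)/(a+b−2) = 24/40 ≈ 0.6000.

θ̂_MAP = 0.6000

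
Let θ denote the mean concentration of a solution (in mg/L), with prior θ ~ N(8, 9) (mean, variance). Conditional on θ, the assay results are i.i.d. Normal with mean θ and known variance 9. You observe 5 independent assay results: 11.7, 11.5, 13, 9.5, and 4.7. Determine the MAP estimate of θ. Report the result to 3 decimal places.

n = 5; x̄ = (11.7 + 11.5 + 13 + 9.5 + 4.7)/5 = 50.4/5 = 10.08.
For a Normal prior and Normal likelihood with known variance, the posterior is Normal; its mode equals its mean, the precision-weighted average.
Prior precision 1/σ₀² = 1/9; data precision n/σ² = 5/9.
θ̂ = ((1/9)·8 + (5/9)·10.08) / (1/9 + 5/9) = (292/45)/(2/3) = 146/15 ≈ 9.733.

θ̂_MAP = 9.733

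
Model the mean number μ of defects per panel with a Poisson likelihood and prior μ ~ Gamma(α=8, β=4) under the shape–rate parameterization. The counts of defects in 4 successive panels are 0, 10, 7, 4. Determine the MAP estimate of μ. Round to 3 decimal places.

μ̂_MAP = 3.500

Σxᵢ = 0+10+7+4 = 21, with n = 4.
Posterior ∝ μ^7e^(−4μ) · μ^21e^(−4μ) = μ^28e^(−8μ), i.e. Gamma(shape=29, rate=8).
The mode of a Gamma(a, b) with a ≥ 1 (shape–rate) is (a−1)/b = 28/8 ≈ 3.500.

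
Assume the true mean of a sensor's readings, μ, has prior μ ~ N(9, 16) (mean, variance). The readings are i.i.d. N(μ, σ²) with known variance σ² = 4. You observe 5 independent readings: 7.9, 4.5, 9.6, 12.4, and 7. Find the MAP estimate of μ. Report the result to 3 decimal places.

n = 5; x̄ = (7.9 + 4.5 + 9.6 + 12.4 + 7)/5 = 41.4/5 = 8.28.
For a Normal prior and Normal likelihood with known variance, the posterior is Normal; its mode equals its mean, the precision-weighted average.
Prior precision 1/σ₀² = 1/16 = 0.0625; data precision n/σ² = 5/4 = 1.25.
μ̂ = (0.0625·9 + 1.25·8.28) / (0.0625 + 1.25) = 10.9125/1.3125 = 291/35 ≈ 8.314.

μ̂_MAP = 8.314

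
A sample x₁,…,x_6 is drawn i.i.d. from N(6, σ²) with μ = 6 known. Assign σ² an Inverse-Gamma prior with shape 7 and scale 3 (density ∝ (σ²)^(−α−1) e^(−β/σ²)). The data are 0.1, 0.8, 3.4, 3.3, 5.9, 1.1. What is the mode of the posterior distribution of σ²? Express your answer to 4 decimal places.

Sum of squared deviations about the known mean: SS = (0.1−6)² + (0.8−6)² + (3.4−6)² + (3.3−6)² + (5.9−6)² + (1.1−6)² = 99.92.
The Normal likelihood contributes (σ²)^(−n/2) exp(−SS/(2σ²)), so the posterior is Inverse-Gamma(α + n/2, β + SS/2) = Inverse-Gamma(10, 52.96).
The mode of Inverse-Gamma(a, b) is b/(a+1) = 52.96/11 ≈ 4.8145.

σ̂²_MAP = 4.8145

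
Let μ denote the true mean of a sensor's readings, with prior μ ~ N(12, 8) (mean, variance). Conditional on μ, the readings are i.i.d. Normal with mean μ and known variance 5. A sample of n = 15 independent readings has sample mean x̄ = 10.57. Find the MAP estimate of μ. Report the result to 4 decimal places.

μ̂_MAP = 10.6272

n = 15, x̄ = 10.57.
For a Normal prior and Normal likelihood with known variance, the posterior is Normal; its mode equals its mean, the precision-weighted average.
Prior precision 1/σ₀² = 1/8 = 0.125; data precision n/σ² = 15/5 = 3.
μ̂ = (0.125·12 + 3·10.57) / (0.125 + 3) = 33.21/3.125 = 10.6272.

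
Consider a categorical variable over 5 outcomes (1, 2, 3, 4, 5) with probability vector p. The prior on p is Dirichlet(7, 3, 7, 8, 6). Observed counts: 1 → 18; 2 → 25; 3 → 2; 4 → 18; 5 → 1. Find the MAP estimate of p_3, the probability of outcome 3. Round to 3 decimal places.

The posterior is Dirichlet(αᵢ + nᵢ) = Dirichlet(25, 28, 9, 26, 7).
For a Dirichlet(a₁,…,a_K) with all aᵢ > 1, the mode has j-th component (aⱼ − 1)/(Σaᵢ − K).
Here Σaᵢ = 95 and K = 5, so p_3 = (9 − 1)/(95 − 5) = 8/90 ≈ 0.089.

MAP estimate: 0.089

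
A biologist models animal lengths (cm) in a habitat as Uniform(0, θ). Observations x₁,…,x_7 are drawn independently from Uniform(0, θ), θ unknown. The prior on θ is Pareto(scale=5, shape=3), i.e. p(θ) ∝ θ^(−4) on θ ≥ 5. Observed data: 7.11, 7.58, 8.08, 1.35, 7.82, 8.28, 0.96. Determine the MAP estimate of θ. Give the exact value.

The Uniform(0, θ) likelihood is θ^(−n) for θ ≥ max(xᵢ), zero otherwise. Here max(xᵢ) = 8.28.
Posterior ∝ θ^(−4) · θ^(−7) = θ^(−11) on θ ≥ max(5, 8.28) = 8.28.
This density is strictly decreasing in θ, so the posterior mode lies at the lower boundary of the support.

θ̂_MAP = 8.28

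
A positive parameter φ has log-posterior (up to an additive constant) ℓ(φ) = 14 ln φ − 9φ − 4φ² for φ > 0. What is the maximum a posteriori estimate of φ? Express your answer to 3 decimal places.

ℓ'(φ) = 14/φ − 9 − 8φ. Setting this to zero and multiplying by φ: 8φ² + 9φ − 14 = 0.
φ = (−9 + √(9² + 4·8·14)) / (2·8) = (−9 + √529) / 16 = (−9 + 23)/16 = 7/8.
ℓ''(φ) = −14/φ² − 8 < 0, confirming a maximum.

φ̂_MAP = 0.875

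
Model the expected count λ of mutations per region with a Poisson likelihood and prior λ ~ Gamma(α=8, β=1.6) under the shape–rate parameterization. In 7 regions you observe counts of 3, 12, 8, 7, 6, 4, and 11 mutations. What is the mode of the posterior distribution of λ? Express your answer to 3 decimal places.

λ̂_MAP = 6.744

Σxᵢ = 3+12+8+7+6+4+11 = 51, with n = 7.
Posterior ∝ λ^7e^(−1.6λ) · λ^51e^(−7λ) = λ^58e^(−8.6λ), i.e. Gamma(shape=59, rate=8.6).
The mode of a Gamma(a, b) with a ≥ 1 (shape–rate) is (a−1)/b = 58/8.6 ≈ 6.744.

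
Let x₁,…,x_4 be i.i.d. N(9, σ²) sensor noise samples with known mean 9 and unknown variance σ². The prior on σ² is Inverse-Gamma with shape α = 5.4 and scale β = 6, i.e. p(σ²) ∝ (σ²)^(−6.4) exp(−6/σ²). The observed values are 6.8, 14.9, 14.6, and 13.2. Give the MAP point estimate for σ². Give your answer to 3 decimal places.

σ̂²_MAP = 5.991

Sum of squared deviations about the known mean: SS = (6.8−9)² + (14.9−9)² + (14.6−9)² + (13.2−9)² = 88.65.
The Normal likelihood contributes (σ²)^(−n/2) exp(−SS/(2σ²)), so the posterior is Inverse-Gamma(α + n/2, β + SS/2) = Inverse-Gamma(7.4, 50.325).
The mode of Inverse-Gamma(a, b) is b/(a+1) = 50.325/8.4 ≈ 5.991.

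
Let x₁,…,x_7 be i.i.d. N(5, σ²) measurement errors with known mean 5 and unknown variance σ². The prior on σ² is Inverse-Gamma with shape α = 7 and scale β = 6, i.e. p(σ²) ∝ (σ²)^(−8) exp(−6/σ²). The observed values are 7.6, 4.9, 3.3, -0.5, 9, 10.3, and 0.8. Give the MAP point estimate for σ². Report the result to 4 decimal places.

σ̂²_MAP = 4.9409

Sum of squared deviations about the known mean: SS = (7.6−5)² + (4.9−5)² + (3.3−5)² + (-0.5−5)² + (9−5)² + (10.3−5)² + (0.8−5)² = 101.64.
The Normal likelihood contributes (σ²)^(−n/2) exp(−SS/(2σ²)), so the posterior is Inverse-Gamma(α + n/2, β + SS/2) = Inverse-Gamma(10.5, 56.82).
The mode of Inverse-Gamma(a, b) is b/(a+1) = 56.82/11.5 ≈ 4.9409.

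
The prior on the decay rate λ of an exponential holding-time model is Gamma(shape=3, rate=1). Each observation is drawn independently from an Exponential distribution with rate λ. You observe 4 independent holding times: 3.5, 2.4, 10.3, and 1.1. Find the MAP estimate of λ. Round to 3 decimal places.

λ̂_MAP = 0.328

The Exponential(rate=λ) likelihood is ∝ λ^n e^(−λΣtᵢ). Here n = 4 and Σtᵢ = 3.5 + 2.4 + 10.3 + 1.1 = 17.3.
Posterior ∝ λ^2e^(−1λ) · λ^4e^(−17.3λ) = λ^6e^(−18.3λ), i.e. Gamma(7, 18.3).
Mode = (a−1)/b = 6/18.3 ≈ 0.328.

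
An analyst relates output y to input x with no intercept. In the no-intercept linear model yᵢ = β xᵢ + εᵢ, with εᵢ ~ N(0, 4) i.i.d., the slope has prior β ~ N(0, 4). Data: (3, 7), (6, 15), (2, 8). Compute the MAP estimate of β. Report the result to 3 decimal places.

β̂_MAP = 2.540

log p(β | y) = −Σ(yᵢ − βxᵢ)²/(2·4) − β²/(2·4) + const.
Setting the derivative to zero: Σxᵢ(yᵢ − βxᵢ)/4 − β/4 = 0, so β = Σxᵢyᵢ / (Σxᵢ² + σ²/τ²).
Σxᵢyᵢ = 3·7 + 6·15 + 2·8 = 127; Σxᵢ² = 49; σ²/τ² = 1.
β̂_MAP = 127 / (49 + 1) = 127/50 ≈ 2.540.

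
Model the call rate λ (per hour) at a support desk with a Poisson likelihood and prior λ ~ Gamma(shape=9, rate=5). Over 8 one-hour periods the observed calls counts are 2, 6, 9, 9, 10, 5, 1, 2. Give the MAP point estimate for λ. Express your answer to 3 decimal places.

Σxᵢ = 2+6+9+9+10+5+1+2 = 44, with n = 8.
Posterior ∝ λ^8e^(−5λ) · λ^44e^(−8λ) = λ^52e^(−13λ), i.e. Gamma(shape=53, rate=13).
The mode of a Gamma(a, b) with a ≥ 1 (shape–rate) is (a−1)/b = 52/13 ≈ 4.000.

λ̂_MAP = 4.000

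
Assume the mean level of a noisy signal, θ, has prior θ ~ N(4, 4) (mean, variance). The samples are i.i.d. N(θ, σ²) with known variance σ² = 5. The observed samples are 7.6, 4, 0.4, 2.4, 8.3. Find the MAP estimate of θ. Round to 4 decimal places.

θ̂_MAP = 4.4320

n = 5; x̄ = (7.6 + 4 + 0.4 + 2.4 + 8.3)/5 = 22.7/5 = 4.54.
For a Normal prior and Normal likelihood with known variance, the posterior is Normal; its mode equals its mean, the precision-weighted average.
Prior precision 1/σ₀² = 1/4 = 0.25; data precision n/σ² = 5/5 = 1.
θ̂ = (0.25·4 + 1·4.54) / (0.25 + 1) = 5.54/1.25 = 4.4320.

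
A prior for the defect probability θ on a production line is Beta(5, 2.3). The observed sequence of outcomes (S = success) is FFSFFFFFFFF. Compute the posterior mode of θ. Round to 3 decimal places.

Prior: Beta(5, 2.3).
Data: 1 success in 11 trials (from the sequence). The binomial likelihood contributes θ(1−θ)^10, so the posterior is Beta(5+1, 2.3+10) = Beta(6, 12.3).
For Beta(a, b) with a, b > 1 the mode is (a−1)/(a+b−2) = 5/16.3 ≈ 0.307.

θ̂_MAP = 0.307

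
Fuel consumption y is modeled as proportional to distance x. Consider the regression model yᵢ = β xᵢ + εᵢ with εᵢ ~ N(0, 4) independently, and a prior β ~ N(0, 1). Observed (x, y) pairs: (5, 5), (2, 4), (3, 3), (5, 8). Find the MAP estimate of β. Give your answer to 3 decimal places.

β̂_MAP = 1.224

log p(β | y) = −Σ(yᵢ − βxᵢ)²/(2·4) − β²/(2·1) + const.
Setting the derivative to zero: Σxᵢ(yᵢ − βxᵢ)/4 − β/1 = 0, so β = Σxᵢyᵢ / (Σxᵢ² + σ²/τ²).
Σxᵢyᵢ = 5·5 + 2·4 + 3·3 + 5·8 = 82; Σxᵢ² = 63; σ²/τ² = 4.
β̂_MAP = 82 / (63 + 4) = 82/67 ≈ 1.224.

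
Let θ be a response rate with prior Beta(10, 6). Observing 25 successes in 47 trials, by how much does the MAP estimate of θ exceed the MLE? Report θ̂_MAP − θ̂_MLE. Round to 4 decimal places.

Posterior is Beta(35, 28); MAP = (35−1)/(63−2) = 34/61 ≈ 0.55738.
MLE ignores the prior: θ̂_MLE = k/n = 25/47 ≈ 0.53191.
Difference = 34/61 − 25/47 = 73/2867 ≈ 0.0255.

MAP − MLE = 0.0255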